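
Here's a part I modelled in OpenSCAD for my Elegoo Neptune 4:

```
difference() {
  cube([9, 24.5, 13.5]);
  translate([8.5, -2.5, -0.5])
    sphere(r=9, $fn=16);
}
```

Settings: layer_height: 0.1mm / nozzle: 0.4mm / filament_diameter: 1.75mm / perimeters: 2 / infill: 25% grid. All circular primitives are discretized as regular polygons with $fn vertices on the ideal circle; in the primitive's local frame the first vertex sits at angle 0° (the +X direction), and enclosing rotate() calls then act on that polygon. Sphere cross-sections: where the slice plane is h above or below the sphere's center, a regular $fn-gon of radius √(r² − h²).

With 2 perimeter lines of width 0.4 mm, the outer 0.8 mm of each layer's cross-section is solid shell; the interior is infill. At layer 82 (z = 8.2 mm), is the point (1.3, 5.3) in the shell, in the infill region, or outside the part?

At z = 8.2 mm: the cube (footprint 9×24.5) is included at this height; the sphere at (8.5, -2.5): section is a regular 16-gon, circumradius = √(r²−h²) = √(9²−8.7²) = 2.304; After the difference (first − rest): starting from the 9×24.5 cube, the r=9 sphere at (8.5, -2.5) misses the remaining region (no effect) — 1 connected region. Overall, the cross-section is a single solid region. The nearest boundary edge runs (0.00, 0.00)→(0.00, 24.50); distance from the point to it = 1.30 mm. The point is inside the cross-section and 1.30 mm from the nearest boundary — more than the 0.8 mm shell width (2 × 0.4), so it's in the infill interior.

infill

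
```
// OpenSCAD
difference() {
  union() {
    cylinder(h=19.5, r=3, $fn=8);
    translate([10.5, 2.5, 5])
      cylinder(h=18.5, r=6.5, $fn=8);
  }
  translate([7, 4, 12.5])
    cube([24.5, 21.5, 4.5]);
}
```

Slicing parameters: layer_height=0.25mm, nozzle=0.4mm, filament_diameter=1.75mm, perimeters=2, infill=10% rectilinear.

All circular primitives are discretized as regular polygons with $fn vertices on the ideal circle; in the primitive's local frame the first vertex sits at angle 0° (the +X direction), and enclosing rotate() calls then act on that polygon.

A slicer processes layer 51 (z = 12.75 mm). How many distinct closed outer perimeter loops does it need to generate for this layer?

2

At z = 12.75 mm: the r=3 cylinder gives a regular 8-gon of circumradius 3 (constant along its height); the cylinder at (10.5, 2.5): section is a regular 8-gon, circumradius r=6.5; Combining (union): the 2 present regions are separate (no shared area or edge), so areas and boundary lengths simply add and each stays a separate island — 2 connected regions; the cube at (7, 4) is present — its section is the full 24.5×21.5 rectangle; After the difference (first − rest): starting from the result so far, the 24.5×21.5 cube at (7, 4) partially overlaps it — only the 35.55 mm² overlap (of its 526.75 mm²) is removed, clipping the outline — 2 connected regions. The result has 2 disconnected regions.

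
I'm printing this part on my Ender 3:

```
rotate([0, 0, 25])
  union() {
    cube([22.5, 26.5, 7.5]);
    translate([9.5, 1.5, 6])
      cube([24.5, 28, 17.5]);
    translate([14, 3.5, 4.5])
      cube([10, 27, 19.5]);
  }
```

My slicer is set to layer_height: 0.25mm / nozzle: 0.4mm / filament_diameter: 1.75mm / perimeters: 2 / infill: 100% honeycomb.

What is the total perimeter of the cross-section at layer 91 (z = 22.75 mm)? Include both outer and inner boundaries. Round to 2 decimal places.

107.00 mm

At z = 22.75 mm: the cube is not intersected at this z (z outside [0, 7.5]); the cube at (9.5, 1.5) (footprint 24.5×28) is included at this height (perimeter 105.00 mm); the cube at (14, 3.5) (footprint 10×27) is included at this height (perimeter 74.00 mm); Merging all regions: the regions partially overlap (shared area 260.00 mm²), so the edge portions inside another operand are dropped and the merged outline is re-measured after clipping — boundary = 107.00 mm; (rotated 25° about Z; rotation is an isometry so areas/perimeters/island counts are preserved). Overall, the cross-section is a single solid region. Total boundary length (outer) = 107.00 mm.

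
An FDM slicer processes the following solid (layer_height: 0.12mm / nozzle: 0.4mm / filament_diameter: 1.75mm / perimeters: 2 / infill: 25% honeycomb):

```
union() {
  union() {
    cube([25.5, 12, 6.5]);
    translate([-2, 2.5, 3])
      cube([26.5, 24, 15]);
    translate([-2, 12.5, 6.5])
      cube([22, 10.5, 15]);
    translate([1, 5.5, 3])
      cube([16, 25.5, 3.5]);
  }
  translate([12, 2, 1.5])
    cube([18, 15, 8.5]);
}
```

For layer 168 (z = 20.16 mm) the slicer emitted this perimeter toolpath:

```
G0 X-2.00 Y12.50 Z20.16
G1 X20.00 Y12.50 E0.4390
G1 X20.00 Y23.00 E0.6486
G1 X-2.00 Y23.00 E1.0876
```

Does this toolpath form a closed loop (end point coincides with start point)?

Start point (G0): (-2.00, 12.50). End point (last G1): the path does not return to the start — open.

no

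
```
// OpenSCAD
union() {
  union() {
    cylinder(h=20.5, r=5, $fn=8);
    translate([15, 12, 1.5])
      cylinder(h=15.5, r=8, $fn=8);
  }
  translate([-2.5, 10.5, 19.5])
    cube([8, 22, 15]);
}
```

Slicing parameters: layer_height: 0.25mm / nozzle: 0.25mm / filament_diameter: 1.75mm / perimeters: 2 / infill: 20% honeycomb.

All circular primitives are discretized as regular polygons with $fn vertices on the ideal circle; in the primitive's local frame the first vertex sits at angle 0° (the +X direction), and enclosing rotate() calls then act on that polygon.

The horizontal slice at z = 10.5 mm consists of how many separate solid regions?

2

At z = 10.5 mm: the r=5 cylinder contributes a regular 8-gon of circumradius 5; the cylinder at (15, 12): section is a regular 8-gon, circumradius r=8; Combining (union): the 2 present regions are separate (no shared area or edge), so areas and boundary lengths simply add and each stays a separate island — 2 connected regions; the cube at (-2.5, 10.5) does not reach this height (z outside [19.5, 34.5]); Taking the union: only that combined region is present, so the union is just that shape — 2 connected regions. The result has 2 disconnected regions.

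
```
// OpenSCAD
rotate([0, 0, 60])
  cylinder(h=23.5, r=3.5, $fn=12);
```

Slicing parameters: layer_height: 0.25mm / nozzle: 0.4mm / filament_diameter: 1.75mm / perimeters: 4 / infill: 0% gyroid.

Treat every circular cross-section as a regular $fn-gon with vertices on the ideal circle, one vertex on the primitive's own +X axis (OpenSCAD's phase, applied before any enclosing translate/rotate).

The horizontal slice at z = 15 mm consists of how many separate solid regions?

At z = 15 mm: the cylinder: section is a regular 12-gon, circumradius r=3.5; (whole slice rotated 60° about Z — lengths, areas and connectivity unchanged). The result has 1 disconnected region.

1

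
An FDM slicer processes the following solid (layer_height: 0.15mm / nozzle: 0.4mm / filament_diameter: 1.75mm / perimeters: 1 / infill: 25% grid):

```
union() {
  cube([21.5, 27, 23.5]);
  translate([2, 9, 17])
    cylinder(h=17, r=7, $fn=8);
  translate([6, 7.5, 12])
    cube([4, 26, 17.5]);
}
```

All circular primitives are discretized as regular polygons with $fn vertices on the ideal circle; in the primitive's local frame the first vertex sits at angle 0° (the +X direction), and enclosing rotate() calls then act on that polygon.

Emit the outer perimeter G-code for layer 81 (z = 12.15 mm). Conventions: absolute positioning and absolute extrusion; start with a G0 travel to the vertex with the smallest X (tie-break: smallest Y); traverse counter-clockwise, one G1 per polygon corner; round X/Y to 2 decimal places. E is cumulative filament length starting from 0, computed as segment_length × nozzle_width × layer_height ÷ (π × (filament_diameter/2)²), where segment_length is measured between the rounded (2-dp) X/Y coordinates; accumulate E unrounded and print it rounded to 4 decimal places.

At z = 12.15 mm: the cube (footprint 21.5×27) is included at this height; the cylinder at (2, 9) does not reach this height (z outside [17, 34]); the cube at (6, 7.5) is present — its section is the full 4×26 rectangle; Combining (union): the regions partially overlap (shared area 78.00 mm²), so overlapping operands fuse into one piece — 1 connected region. The outline is a single polygon with 8 vertices. Extrusion per mm of travel: 0.4 × 0.15 / (π × 0.875²) = 0.024945. Accumulating E over each segment gives final E = 2.7440.

G0 X0.00 Y0.00 Z12.15
G1 X21.50 Y0.00 E0.5363
G1 X21.50 Y27.00 E1.2098
G1 X10.00 Y27.00 E1.4967
G1 X10.00 Y33.50 E1.6588
G1 X6.00 Y33.50 E1.7586
G1 X6.00 Y27.00 E1.9208
G1 X0.00 Y27.00 E2.0704
G1 X0.00 Y0.00 E2.7440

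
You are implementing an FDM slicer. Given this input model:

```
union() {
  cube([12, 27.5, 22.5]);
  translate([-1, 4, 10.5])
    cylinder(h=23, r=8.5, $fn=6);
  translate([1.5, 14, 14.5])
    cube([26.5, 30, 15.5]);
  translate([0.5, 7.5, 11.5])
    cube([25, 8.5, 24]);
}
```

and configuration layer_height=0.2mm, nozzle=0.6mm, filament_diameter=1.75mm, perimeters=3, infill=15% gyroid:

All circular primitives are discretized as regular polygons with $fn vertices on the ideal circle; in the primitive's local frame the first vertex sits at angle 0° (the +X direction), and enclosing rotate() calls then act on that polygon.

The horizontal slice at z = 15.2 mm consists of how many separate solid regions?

At z = 15.2 mm: the 12×27.5 cube contributes its full rectangle; the cylinder at (-1, 4): section is a regular 6-gon, circumradius r=8.5; the cube at (1.5, 14) is present — its section is the full 26.5×30 rectangle; the cube at (0.5, 7.5) (footprint 25×8.5) is included at this height; Merging all regions: the regions partially overlap (shared area 331.45 mm²), so overlapping operands fuse into one piece — 1 connected region. The result has 1 disconnected region.

1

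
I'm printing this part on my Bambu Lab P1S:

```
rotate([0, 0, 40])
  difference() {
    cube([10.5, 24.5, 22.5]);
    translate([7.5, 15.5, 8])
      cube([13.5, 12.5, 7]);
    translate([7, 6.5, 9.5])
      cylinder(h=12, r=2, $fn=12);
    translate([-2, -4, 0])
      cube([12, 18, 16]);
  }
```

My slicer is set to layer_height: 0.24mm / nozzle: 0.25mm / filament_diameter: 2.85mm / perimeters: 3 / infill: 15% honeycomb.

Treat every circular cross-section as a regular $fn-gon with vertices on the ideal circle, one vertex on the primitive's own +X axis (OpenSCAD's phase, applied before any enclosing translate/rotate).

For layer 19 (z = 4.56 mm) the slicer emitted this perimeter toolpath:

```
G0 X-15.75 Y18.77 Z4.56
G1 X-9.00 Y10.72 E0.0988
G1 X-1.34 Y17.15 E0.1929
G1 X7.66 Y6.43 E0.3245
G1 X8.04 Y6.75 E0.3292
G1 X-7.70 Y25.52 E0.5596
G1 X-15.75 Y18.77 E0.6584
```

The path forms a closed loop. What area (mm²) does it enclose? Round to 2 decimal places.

Apply the shoelace formula to the sequence of (X, Y) vertices; enclosed area = 117.35 mm².

117.35 mm²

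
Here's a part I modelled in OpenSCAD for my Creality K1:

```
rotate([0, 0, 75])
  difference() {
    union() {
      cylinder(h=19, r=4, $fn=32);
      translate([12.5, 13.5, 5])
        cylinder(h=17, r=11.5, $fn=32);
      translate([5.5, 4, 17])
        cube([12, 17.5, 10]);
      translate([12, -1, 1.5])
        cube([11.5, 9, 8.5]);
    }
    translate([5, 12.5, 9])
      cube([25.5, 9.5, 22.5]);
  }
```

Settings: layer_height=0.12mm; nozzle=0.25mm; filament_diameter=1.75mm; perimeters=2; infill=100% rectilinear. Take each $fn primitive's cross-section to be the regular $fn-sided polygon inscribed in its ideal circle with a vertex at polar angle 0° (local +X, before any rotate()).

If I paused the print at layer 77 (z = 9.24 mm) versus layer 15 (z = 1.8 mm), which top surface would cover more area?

layer 77 (z = 9.24 mm)

Layer 77 (z = 9.24): the cylinder: section is a regular 32-gon, circumradius r=4 (area = (32/2)·4.000²·sin(360°/32) = 49.94 mm²); the r=11.5 cylinder at (12.5, 13.5) gives a regular 32-gon of circumradius 11.5 (constant along its height) (area = (32/2)·11.500²·sin(360°/32) = 412.81 mm²); the cube at (5.5, 4) does not reach this height (z outside [17, 27]); the cube at (12, -1) (footprint 11.5×9) is included at this height (area 103.50 mm²); Combining (union): the regions partially overlap — summed areas 566.25 mm² minus the doubly-counted overlap 45.66 mm² gives 520.60 mm² — area = 520.60 mm²; the cube at (5, 12.5) is present — its section is the full 25.5×9.5 rectangle (area 242.25 mm²); Taking the first minus the rest: starting from that combined region (520.60 mm²), the 25.5×9.5 cube at (5, 12.5) partially overlaps it — only the 170.28 mm² overlap (of its 242.25 mm²) is removed, clipping the outline — area = 350.32 mm²; (rotated 75° about Z; rotation is an isometry so areas/perimeters/island counts are preserved). So its area = 350.32 mm². Layer 15 (z = 1.8): the r=4 cylinder contributes a regular 32-gon of circumradius 4 (area = (32/2)·4.000²·sin(360°/32) = 49.94 mm²); the cylinder at (12.5, 13.5) is not intersected at this z (z outside [5, 22]); the cube at (5.5, 4) is not intersected at this z (z outside [17, 27]); the cube at (12, -1) is present — its section is the full 11.5×9 rectangle (area 103.50 mm²); Taking the union: the 2 present regions are separate (no shared area or edge), so areas and boundary lengths simply add and each stays a separate island — area = 153.44 mm²; the cube at (5, 12.5) is absent (z outside [9, 31.5]); After the difference (first − rest): none of the subtracted shapes is present at this height, so that combined region is unchanged — area = 153.44 mm²; (rotated 75° about Z; rotation is an isometry so areas/perimeters/island counts are preserved). So its area = 153.44 mm². Layer 77 is larger (350.32 vs 153.44 mm²).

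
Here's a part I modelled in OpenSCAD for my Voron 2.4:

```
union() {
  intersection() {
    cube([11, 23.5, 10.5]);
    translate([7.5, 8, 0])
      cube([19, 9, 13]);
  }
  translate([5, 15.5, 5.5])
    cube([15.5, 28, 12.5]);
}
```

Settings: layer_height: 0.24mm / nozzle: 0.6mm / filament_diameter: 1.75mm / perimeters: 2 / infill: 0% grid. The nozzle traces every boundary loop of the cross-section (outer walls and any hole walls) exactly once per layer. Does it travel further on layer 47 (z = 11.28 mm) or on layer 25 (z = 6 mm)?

layer 25 (z = 6 mm)

Layer 47 (z = 11.28): the cube does not reach this height (z outside [0, 10.5]); the 19×9 cube at (7.5, 8) contributes its full rectangle (perimeter 56.00 mm); After intersecting: at least one operand is absent at this height, so nothing remains; the cube at (5, 15.5) is present — its section is the full 15.5×28 rectangle (perimeter 87.00 mm); Combining (union): only the 15.5×28 cube at (5, 15.5) is present, so the union is just that shape — boundary = 87.00 mm. So its perimeter = 87.00 mm. Layer 25 (z = 6): the cube (footprint 11×23.5) is included at this height (perimeter 69.00 mm); the cube at (7.5, 8) is present — its section is the full 19×9 rectangle (perimeter 56.00 mm); Taking the intersection: the 19×9 cube at (7.5, 8) partially overlaps the 11×23.5 cube; clipping to the common part keeps 31.50 mm² — boundary = 25.00 mm; the 15.5×28 cube at (5, 15.5) contributes its full rectangle (perimeter 87.00 mm); Merging all regions: the regions partially overlap (shared area 5.25 mm²), so the edge portions inside another operand are dropped and the merged outline is re-measured after clipping — boundary = 102.00 mm. So its perimeter = 102.00 mm. Layer 25 is larger (102.00 vs 87.00 mm).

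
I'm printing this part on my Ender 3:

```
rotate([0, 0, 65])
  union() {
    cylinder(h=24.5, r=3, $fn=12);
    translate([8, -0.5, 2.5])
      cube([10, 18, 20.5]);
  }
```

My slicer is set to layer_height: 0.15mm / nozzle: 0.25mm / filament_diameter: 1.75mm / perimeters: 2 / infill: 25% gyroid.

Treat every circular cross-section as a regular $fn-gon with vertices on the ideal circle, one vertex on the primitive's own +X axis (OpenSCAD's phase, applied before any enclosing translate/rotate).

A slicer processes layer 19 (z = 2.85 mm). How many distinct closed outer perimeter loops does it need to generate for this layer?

2

At z = 2.85 mm: the r=3 cylinder gives a regular 12-gon of circumradius 3 (constant along its height); the cube at (8, -0.5) (footprint 10×18) is included at this height; Merging all regions: the 2 present regions are separate (no shared area or edge), so areas and boundary lengths simply add and each stays a separate island — 2 connected regions; (rotated 65° about Z; rotation is an isometry so areas/perimeters/island counts are preserved). The result has 2 disconnected regions.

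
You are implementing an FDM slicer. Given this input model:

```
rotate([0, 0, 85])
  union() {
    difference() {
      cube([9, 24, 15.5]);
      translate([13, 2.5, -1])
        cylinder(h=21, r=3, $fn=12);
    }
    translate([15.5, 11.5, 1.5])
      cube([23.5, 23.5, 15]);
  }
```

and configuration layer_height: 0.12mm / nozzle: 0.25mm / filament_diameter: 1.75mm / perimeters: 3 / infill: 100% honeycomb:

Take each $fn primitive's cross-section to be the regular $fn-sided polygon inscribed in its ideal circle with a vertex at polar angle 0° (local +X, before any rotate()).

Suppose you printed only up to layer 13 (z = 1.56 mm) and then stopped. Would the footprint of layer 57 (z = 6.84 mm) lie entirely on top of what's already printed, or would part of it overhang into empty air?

Compare the two slices. At z = 1.56: the cube is present — its section is the full 9×24 rectangle (area 216.00 mm²); the cylinder at (13, 2.5): section is a regular 12-gon, circumradius r=3 (area = (12/2)·3.000²·sin(360°/12) = 27.00 mm²); After the difference (first − rest): starting from the 9×24 cube (216.00 mm²), the r=3 cylinder at (13, 2.5) misses the remaining region (no effect) — area = 216.00 mm²; the 23.5×23.5 cube at (15.5, 11.5) contributes its full rectangle (area 552.25 mm²); Combining (union): the 2 present regions are separate (no shared area or edge), so areas and boundary lengths simply add and each stays a separate island — area = 768.25 mm²; (whole slice rotated 85° about Z — lengths, areas and connectivity unchanged). At z = 6.84: the 9×24 cube contributes its full rectangle (area 216.00 mm²); the cylinder at (13, 2.5): section is a regular 12-gon, circumradius r=3 (area = (12/2)·3.000²·sin(360°/12) = 27.00 mm²); After the difference (first − rest): starting from the 9×24 cube (216.00 mm²), the r=3 cylinder at (13, 2.5) misses the remaining region (no effect) — area = 216.00 mm²; the cube at (15.5, 11.5) is present — its section is the full 23.5×23.5 rectangle (area 552.25 mm²); Combining (union): the 2 present regions are separate (no shared area or edge), so areas and boundary lengths simply add and each stays a separate island — area = 768.25 mm²; (rotated 85° about Z; rotation is an isometry so areas/perimeters/island counts are preserved). Checking containment: the cross-section at z = 6.84 is a subset of the cross-section at z = 1.56.

entirely on top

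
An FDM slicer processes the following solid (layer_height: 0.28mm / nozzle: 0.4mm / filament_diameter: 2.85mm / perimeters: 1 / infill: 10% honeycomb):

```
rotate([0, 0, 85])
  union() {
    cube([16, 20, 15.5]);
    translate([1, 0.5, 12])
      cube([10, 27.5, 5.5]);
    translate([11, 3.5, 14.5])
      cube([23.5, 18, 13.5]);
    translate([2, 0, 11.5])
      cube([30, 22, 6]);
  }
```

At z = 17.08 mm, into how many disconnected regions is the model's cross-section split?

At z = 17.08 mm: the cube is absent (z outside [0, 15.5]); the 10×27.5 cube at (1, 0.5) contributes its full rectangle; the cube at (11, 3.5) (footprint 23.5×18) is included at this height; the 30×22 cube at (2, 0) contributes its full rectangle; Merging all regions: the regions partially overlap (shared area 571.50 mm²), so overlapping operands fuse into one piece — 1 connected region; (rotated 85° about Z; rotation is an isometry so areas/perimeters/island counts are preserved). The result has 1 disconnected region.

1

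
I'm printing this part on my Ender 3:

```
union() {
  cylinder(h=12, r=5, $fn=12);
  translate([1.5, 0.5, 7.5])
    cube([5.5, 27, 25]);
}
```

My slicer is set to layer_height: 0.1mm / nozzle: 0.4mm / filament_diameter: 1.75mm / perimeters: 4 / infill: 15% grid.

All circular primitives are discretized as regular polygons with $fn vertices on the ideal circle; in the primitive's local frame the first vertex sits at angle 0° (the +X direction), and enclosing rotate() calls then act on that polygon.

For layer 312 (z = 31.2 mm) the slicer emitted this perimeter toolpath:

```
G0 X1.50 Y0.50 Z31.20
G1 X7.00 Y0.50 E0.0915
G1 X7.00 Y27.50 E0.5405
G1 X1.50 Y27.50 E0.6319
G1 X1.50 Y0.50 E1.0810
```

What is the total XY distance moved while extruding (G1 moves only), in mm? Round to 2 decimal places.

Sum the Euclidean lengths of each G1 segment: total = 65.00 mm.

65.00 mm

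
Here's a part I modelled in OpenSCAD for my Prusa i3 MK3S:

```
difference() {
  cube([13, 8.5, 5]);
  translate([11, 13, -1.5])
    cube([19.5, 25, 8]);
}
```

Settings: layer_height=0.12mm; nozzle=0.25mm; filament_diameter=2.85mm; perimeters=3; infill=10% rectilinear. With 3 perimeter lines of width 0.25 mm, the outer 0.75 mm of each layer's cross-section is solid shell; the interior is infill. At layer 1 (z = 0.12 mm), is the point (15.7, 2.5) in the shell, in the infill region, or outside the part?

At z = 0.12 mm: the cube is present — its section is the full 13×8.5 rectangle; the 19.5×25 cube at (11, 13) contributes its full rectangle; After the difference (first − rest): starting from the 13×8.5 cube, the 19.5×25 cube at (11, 13) misses the remaining region (no effect) — 1 connected region. Overall, the cross-section is a single solid region. The nearest boundary edge runs (13.00, 8.50)→(13.00, 0.00); distance from the point to it = 2.70 mm. The point is not inside any of the regions above, so it lies outside the cross-section (2.70 mm from the nearest boundary).

outside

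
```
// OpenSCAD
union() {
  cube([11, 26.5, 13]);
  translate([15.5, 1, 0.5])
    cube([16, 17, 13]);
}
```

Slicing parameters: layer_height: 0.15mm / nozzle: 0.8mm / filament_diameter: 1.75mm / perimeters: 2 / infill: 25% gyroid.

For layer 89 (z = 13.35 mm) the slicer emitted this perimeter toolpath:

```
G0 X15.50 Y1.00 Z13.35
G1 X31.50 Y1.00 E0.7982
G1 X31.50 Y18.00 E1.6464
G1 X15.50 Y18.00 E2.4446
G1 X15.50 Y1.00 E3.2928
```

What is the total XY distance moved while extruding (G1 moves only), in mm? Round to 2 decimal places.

Sum the Euclidean lengths of each G1 segment: total = 66.00 mm.

66.00 mm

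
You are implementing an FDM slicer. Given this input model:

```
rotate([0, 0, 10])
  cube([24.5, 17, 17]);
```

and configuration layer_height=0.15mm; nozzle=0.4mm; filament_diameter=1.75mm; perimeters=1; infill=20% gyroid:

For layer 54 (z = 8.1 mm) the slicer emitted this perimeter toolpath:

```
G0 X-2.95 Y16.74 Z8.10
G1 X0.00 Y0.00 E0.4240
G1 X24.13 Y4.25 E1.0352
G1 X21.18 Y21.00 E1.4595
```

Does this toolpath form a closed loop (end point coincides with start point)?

Start point (G0): (-2.95, 16.74). End point (last G1): the path does not return to the start — open.

no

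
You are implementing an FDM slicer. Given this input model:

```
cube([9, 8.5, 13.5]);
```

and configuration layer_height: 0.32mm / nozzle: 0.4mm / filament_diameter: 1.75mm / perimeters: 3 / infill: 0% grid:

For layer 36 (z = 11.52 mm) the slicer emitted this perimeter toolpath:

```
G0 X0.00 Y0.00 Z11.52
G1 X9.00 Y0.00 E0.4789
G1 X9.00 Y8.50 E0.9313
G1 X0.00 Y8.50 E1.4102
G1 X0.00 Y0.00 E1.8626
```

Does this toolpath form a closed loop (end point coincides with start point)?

Start point (G0): (0.00, 0.00). End point (last G1): the path returns to the start — closed.

yes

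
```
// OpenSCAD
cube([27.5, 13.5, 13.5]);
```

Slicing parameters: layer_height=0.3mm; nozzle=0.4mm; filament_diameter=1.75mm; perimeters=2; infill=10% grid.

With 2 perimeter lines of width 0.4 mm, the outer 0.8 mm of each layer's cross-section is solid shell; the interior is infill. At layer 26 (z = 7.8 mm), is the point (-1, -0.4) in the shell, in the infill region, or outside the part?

At z = 7.8 mm: the cube is present — its section is the full 27.5×13.5 rectangle. Overall, the cross-section is a single solid region. The nearest boundary edge runs (0.00, 0.00)→(27.50, 0.00); distance from the point to it = 1.08 mm. The point is not inside any of the regions above, so it lies outside the cross-section (1.08 mm from the nearest boundary).

outside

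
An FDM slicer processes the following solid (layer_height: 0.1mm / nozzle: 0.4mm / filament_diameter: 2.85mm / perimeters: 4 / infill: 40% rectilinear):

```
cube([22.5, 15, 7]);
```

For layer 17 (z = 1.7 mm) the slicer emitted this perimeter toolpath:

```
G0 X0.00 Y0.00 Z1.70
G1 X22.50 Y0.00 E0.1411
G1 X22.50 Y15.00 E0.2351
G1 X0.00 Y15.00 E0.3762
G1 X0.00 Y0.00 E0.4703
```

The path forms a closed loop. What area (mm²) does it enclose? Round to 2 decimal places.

337.50 mm²

Apply the shoelace formula to the sequence of (X, Y) vertices; enclosed area = 337.50 mm².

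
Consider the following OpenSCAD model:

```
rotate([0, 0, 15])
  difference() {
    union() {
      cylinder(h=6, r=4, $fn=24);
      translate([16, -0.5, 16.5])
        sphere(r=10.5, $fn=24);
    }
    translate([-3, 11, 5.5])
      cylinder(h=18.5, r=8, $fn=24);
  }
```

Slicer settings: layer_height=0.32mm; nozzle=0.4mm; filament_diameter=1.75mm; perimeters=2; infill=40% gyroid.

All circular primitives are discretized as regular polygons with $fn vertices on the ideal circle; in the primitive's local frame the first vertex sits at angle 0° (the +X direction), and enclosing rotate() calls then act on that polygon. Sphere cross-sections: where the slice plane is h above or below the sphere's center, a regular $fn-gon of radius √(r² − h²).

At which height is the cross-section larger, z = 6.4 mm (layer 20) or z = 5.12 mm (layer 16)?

layer 16 (z = 5.12 mm)

Layer 20 (z = 6.4): the cylinder does not reach this height (z outside [0, 6]); the r=10.5 sphere at (16, -0.5) slices to a regular 24-gon of circumradius 2.871 (√(r²−h²) with h=10.1 from center) (area = (24/2)·2.871²·sin(360°/24) = 25.59 mm²); Merging all regions: only the r=10.5 sphere at (16, -0.5) is present, so the union is just that shape — area = 25.59 mm²; the cylinder at (-3, 11): section is a regular 24-gon, circumradius r=8 (area = (24/2)·8.000²·sin(360°/24) = 198.77 mm²); Subtracting the remaining from the first: starting from that combined region (25.59 mm²), the r=8 cylinder at (-3, 11) misses the remaining region (no effect) — area = 25.59 mm²; (rotated 15° about Z; rotation is an isometry so areas/perimeters/island counts are preserved). So its area = 25.59 mm². Layer 16 (z = 5.12): the r=4 cylinder gives a regular 24-gon of circumradius 4 (constant along its height) (area = (24/2)·4.000²·sin(360°/24) = 49.69 mm²); the sphere at (16, -0.5) does not reach this height (|z−center|=11.380 > r=10.5); Combining (union): only the r=4 cylinder is present, so the union is just that shape — area = 49.69 mm²; the cylinder at (-3, 11) is absent (z outside [5.5, 24]); Subtracting the remaining from the first: none of the subtracted shapes is present at this height, so that combined region is unchanged — area = 49.69 mm²; (rotated 15° about Z; rotation is an isometry so areas/perimeters/island counts are preserved). So its area = 49.69 mm². Layer 16 is larger (49.69 vs 25.59 mm²).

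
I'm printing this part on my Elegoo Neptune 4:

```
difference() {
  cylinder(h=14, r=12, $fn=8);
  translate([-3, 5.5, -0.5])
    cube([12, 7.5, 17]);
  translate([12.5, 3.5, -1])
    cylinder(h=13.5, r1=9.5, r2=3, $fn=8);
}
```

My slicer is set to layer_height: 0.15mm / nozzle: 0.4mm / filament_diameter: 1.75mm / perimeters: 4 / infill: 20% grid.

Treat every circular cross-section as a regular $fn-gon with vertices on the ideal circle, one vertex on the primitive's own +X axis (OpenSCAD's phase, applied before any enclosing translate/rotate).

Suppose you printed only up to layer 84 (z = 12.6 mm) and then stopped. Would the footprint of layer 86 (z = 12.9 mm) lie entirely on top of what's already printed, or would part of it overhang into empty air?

Compare the two slices. At z = 12.6: the cylinder: section is a regular 8-gon, circumradius r=12 (area = (8/2)·12.000²·sin(360°/8) = 407.29 mm²); the 12×7.5 cube at (-3, 5.5) contributes its full rectangle (area 90.00 mm²); the cone at (12.5, 3.5) does not reach this height (z outside [-1, 12.5]); After the difference (first − rest): starting from the r=12 cylinder (407.29 mm²), the 12×7.5 cube at (-3, 5.5) partially overlaps it — only the 59.10 mm² overlap (of its 90.00 mm²) is removed, clipping the outline — area = 348.20 mm². At z = 12.9: the cylinder: section is a regular 8-gon, circumradius r=12 (area = (8/2)·12.000²·sin(360°/8) = 407.29 mm²); the cube at (-3, 5.5) is present — its section is the full 12×7.5 rectangle (area 90.00 mm²); the cone at (12.5, 3.5) is absent (z outside [-1, 12.5]); Subtracting the remaining from the first: starting from the r=12 cylinder (407.29 mm²), the 12×7.5 cube at (-3, 5.5) partially overlaps it — only the 59.10 mm² overlap (of its 90.00 mm²) is removed, clipping the outline — area = 348.20 mm². Checking containment: the cross-section at z = 12.9 is a subset of the cross-section at z = 12.6.

entirely on top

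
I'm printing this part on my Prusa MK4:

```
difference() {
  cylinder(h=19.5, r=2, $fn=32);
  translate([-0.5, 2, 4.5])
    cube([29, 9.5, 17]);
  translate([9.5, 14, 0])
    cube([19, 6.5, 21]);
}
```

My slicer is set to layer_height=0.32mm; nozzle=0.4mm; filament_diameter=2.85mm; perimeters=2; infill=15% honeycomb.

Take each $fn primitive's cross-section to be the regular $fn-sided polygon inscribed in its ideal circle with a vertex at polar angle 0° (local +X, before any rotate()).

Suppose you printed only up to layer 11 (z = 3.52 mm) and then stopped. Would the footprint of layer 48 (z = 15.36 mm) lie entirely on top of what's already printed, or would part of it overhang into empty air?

entirely on top

Compare the two slices. At z = 3.52: the r=2 cylinder contributes a regular 32-gon of circumradius 2 (area = (32/2)·2.000²·sin(360°/32) = 12.49 mm²); the cube at (-0.5, 2) is not intersected at this z (z outside [4.5, 21.5]); the cube at (9.5, 14) (footprint 19×6.5) is included at this height (area 123.50 mm²); Subtracting the remaining from the first: starting from the r=2 cylinder (12.49 mm²), the 19×6.5 cube at (9.5, 14) misses the remaining region (no effect) — area = 12.49 mm². At z = 15.36: the r=2 cylinder gives a regular 32-gon of circumradius 2 (constant along its height) (area = (32/2)·2.000²·sin(360°/32) = 12.49 mm²); the cube at (-0.5, 2) (footprint 29×9.5) is included at this height (area 275.50 mm²); the cube at (9.5, 14) (footprint 19×6.5) is included at this height (area 123.50 mm²); After the difference (first − rest): starting from the r=2 cylinder (12.49 mm²), the 29×9.5 cube at (-0.5, 2) misses the remaining region (no effect); the 19×6.5 cube at (9.5, 14) misses the remaining region (no effect) — area = 12.49 mm². Checking containment: the cross-section at z = 15.36 is a subset of the cross-section at z = 3.52.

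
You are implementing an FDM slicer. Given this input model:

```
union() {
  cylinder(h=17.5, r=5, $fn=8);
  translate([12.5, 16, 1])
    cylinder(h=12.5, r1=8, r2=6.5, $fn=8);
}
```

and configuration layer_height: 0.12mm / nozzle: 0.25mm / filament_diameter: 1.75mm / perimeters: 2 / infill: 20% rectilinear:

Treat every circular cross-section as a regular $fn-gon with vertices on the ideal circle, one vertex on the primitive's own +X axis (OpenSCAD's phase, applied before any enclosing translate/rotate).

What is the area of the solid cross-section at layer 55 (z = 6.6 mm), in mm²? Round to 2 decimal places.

222.60 mm²

At z = 6.6 mm: the cylinder: section is a regular 8-gon, circumradius r=5 (area = (8/2)·5.000²·sin(360°/8) = 70.71 mm²); the cone at (12.5, 16) (r1=8→r2=6.5) has section circumradius 7.328 here — a regular 8-gon (area = (8/2)·7.328²·sin(360°/8) = 151.89 mm²); Taking the union: the 2 present regions are separate (no shared area or edge), so areas and boundary lengths simply add and each stays a separate island — area = 222.60 mm². Overall, the cross-section has 2 separate islands. Net area = 222.60 mm².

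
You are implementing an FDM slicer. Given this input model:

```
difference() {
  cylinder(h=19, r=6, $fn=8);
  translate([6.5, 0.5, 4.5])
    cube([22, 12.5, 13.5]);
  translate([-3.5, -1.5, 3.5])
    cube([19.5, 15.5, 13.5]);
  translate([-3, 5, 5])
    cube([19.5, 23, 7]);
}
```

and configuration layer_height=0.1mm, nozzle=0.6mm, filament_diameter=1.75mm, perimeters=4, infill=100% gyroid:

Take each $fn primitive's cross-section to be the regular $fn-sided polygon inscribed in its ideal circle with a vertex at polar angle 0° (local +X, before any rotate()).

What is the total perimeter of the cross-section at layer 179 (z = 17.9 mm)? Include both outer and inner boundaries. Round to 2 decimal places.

At z = 17.9 mm: the cylinder: section is a regular 8-gon, circumradius r=6 (perimeter = 2·8·6.000·sin(180°/8) = 36.74 mm); the cube at (6.5, 0.5) is present — its section is the full 22×12.5 rectangle (perimeter 69.00 mm); the cube at (-3.5, -1.5) does not reach this height (z outside [3.5, 17]); the cube at (-3, 5) is absent (z outside [5, 12]); Subtracting the remaining from the first: starting from the r=6 cylinder, the 22×12.5 cube at (6.5, 0.5) misses the remaining region (no effect) — boundary = 36.74 mm. Overall, the cross-section is a single solid region. Total boundary length (outer) = 36.74 mm.

36.74 mm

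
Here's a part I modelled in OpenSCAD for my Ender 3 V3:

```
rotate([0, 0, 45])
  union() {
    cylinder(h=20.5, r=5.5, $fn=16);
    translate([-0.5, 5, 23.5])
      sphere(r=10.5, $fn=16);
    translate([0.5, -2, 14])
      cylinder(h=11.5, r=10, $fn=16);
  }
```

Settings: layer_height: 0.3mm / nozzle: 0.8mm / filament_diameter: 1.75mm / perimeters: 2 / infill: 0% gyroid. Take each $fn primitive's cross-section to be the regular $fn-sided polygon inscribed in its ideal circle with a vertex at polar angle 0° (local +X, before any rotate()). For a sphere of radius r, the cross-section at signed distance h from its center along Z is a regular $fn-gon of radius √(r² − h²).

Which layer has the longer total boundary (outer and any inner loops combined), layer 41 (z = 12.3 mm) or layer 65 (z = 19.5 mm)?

layer 65 (z = 19.5 mm)

Layer 41 (z = 12.3): the r=5.5 cylinder gives a regular 16-gon of circumradius 5.5 (constant along its height) (perimeter = 2·16·5.500·sin(180°/16) = 34.34 mm); the sphere at (-0.5, 5) is absent (|z−center|=11.200 > r=10.5); the cylinder at (0.5, -2) is absent (z outside [14, 25.5]); Merging all regions: only the r=5.5 cylinder is present, so the union is just that shape — boundary = 34.34 mm; (whole slice rotated 45° about Z — lengths, areas and connectivity unchanged). So its perimeter = 34.34 mm. Layer 65 (z = 19.5): the cylinder: section is a regular 16-gon, circumradius r=5.5 (perimeter = 2·16·5.500·sin(180°/16) = 34.34 mm); the r=10.5 sphere at (-0.5, 5) slices to a regular 16-gon of circumradius 9.708 (√(r²−h²) with h=4 from center) (perimeter = 2·16·9.708·sin(180°/16) = 60.61 mm); the cylinder at (0.5, -2): section is a regular 16-gon, circumradius r=10 (perimeter = 2·16·10.000·sin(180°/16) = 62.43 mm); Combining (union): the regions partially overlap (shared area 255.32 mm²), so the edge portions inside another operand are dropped and the merged outline is re-measured after clipping — boundary = 76.17 mm; (rotated 45° about Z; rotation is an isometry so areas/perimeters/island counts are preserved). So its perimeter = 76.17 mm. Layer 65 is larger (76.17 vs 34.34 mm).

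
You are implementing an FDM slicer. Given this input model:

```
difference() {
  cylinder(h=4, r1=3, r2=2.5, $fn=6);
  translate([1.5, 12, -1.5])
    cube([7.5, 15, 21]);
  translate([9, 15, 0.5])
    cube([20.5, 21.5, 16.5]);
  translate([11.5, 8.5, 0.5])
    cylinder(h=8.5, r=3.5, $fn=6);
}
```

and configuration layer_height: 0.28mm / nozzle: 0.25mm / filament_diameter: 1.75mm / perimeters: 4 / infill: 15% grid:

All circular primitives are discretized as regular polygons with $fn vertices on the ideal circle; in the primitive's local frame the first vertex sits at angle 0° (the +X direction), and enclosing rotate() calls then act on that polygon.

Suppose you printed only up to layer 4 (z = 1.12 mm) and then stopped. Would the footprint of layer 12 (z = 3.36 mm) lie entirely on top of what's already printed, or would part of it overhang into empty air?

entirely on top

Compare the two slices. At z = 1.12: the cone: at t=0.280 of its height the radius interpolates to r₁+(r₂−r₁)t = 2.860, giving a regular 6-gon of that circumradius (area = (6/2)·2.860²·sin(360°/6) = 21.25 mm²); the cube at (1.5, 12) (footprint 7.5×15) is included at this height (area 112.50 mm²); the cube at (9, 15) (footprint 20.5×21.5) is included at this height (area 440.75 mm²); the r=3.5 cylinder at (11.5, 8.5) gives a regular 6-gon of circumradius 3.5 (constant along its height) (area = (6/2)·3.500²·sin(360°/6) = 31.83 mm²); Subtracting the remaining from the first: starting from the cone (21.25 mm²), the 7.5×15 cube at (1.5, 12) misses the remaining region (no effect); the 20.5×21.5 cube at (9, 15) misses the remaining region (no effect); the r=3.5 cylinder at (11.5, 8.5) misses the remaining region (no effect) — area = 21.25 mm². At z = 3.36: the cone: at t=0.840 of its height the radius interpolates to r₁+(r₂−r₁)t = 2.580, giving a regular 6-gon of that circumradius (area = (6/2)·2.580²·sin(360°/6) = 17.29 mm²); the cube at (1.5, 12) is present — its section is the full 7.5×15 rectangle (area 112.50 mm²); the 20.5×21.5 cube at (9, 15) contributes its full rectangle (area 440.75 mm²); the r=3.5 cylinder at (11.5, 8.5) gives a regular 6-gon of circumradius 3.5 (constant along its height) (area = (6/2)·3.500²·sin(360°/6) = 31.83 mm²); Subtracting the remaining from the first: starting from the cone (17.29 mm²), the 7.5×15 cube at (1.5, 12) misses the remaining region (no effect); the 20.5×21.5 cube at (9, 15) misses the remaining region (no effect); the r=3.5 cylinder at (11.5, 8.5) misses the remaining region (no effect) — area = 17.29 mm². Checking containment: the cross-section at z = 3.36 is a subset of the cross-section at z = 1.12.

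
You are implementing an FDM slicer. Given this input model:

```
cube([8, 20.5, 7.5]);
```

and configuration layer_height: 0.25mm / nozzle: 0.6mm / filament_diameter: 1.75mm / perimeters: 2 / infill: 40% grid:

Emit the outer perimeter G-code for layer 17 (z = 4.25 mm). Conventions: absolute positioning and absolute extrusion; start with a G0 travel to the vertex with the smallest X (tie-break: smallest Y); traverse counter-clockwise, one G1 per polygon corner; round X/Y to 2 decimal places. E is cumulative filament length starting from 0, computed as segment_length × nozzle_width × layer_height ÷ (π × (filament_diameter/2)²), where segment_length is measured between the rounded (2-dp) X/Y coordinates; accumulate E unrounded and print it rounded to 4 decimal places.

At z = 4.25 mm: the 8×20.5 cube contributes its full rectangle. The outline is a single polygon with 4 vertices. Extrusion per mm of travel: 0.6 × 0.25 / (π × 0.875²) = 0.062363. Accumulating E over each segment gives final E = 3.5547.

G0 X0.00 Y0.00 Z4.25
G1 X8.00 Y0.00 E0.4989
G1 X8.00 Y20.50 E1.7773
G1 X0.00 Y20.50 E2.2762
G1 X0.00 Y0.00 E3.5547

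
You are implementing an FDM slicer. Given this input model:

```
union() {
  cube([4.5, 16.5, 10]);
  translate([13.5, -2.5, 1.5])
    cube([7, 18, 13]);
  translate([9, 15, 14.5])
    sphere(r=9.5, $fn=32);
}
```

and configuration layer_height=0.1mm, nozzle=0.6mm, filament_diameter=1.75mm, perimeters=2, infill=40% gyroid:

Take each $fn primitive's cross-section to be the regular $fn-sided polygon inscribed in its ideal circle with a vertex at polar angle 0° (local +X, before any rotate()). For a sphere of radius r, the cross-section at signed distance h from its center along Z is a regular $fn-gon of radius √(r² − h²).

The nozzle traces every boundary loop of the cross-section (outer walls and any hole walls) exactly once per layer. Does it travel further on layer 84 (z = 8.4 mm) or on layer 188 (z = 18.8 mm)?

Layer 84 (z = 8.4): the cube (footprint 4.5×16.5) is included at this height (perimeter 42.00 mm); the cube at (13.5, -2.5) is present — its section is the full 7×18 rectangle (perimeter 50.00 mm); the r=9.5 sphere at (9, 15) slices to a regular 32-gon of circumradius 7.283 (√(r²−h²) with h=6.1 from center) (perimeter = 2·32·7.283·sin(180°/32) = 45.69 mm); Taking the union: the regions partially overlap (shared area 27.35 mm²), so the edge portions inside another operand are dropped and the merged outline is re-measured after clipping — boundary = 103.85 mm. So its perimeter = 103.85 mm. Layer 188 (z = 18.8): the cube does not reach this height (z outside [0, 10]); the cube at (13.5, -2.5) does not reach this height (z outside [1.5, 14.5]); the r=9.5 sphere at (9, 15) contributes a regular 32-gon of circumradius √(9.5²−4.3²) = 8.471 (perimeter = 2·32·8.471·sin(180°/32) = 53.14 mm); Taking the union: only the r=9.5 sphere at (9, 15) is present, so the union is just that shape — boundary = 53.14 mm. So its perimeter = 53.14 mm. Layer 84 is larger (103.85 vs 53.14 mm).

layer 84 (z = 8.4 mm)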